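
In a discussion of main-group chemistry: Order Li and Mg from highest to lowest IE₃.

Li > Mg

After 2 electrons have been removed, what remains? Li²⁺ is already 1 electron into the core; Mg²⁺ is the bare [Ne] core.
All of these are removing an electron from a noble-gas core or deeper; the smaller core (lower principal quantum number) is held far more tightly, and within a period the higher nuclear charge binds the same core more tightly.
Tabulated IE_3 (kJ/mol): Li 11815, Mg 7733.
Putting it together, IE_3: Mg < Li.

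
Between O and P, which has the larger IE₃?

O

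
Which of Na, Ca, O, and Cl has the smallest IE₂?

After 1 electron has been removed, what remains? Na⁺ is the bare [Ne] core; Ca⁺ still has 1 valence electron; O⁺ still has 5 valence electrons; Cl⁺ still has 6 valence electrons.
Breaking into a closed-shell core is much more expensive than removing a leftover valence electron — Na has the largest IE_2 here.
Valence configurations: Ca⁺ [Ar]4s¹, O⁺ [He]2s²2p³, Cl⁺ [Ne]3s²3p⁴.
Approximate IE_2 values (kJ/mol): Na 4562, Ca 1145, O 3388, Cl 2298.
Overall IE_2 order: Ca < Cl < O < Na.

Ca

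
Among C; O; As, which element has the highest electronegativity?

C is in period 2, group 14; O is in period 2, group 16; As is in period 4, group 15.
Electronegativity increases across a period and decreases down a group, tracking effective nuclear charge and atomic size.
Neither a single period nor a single group — weigh both effects.
C > As: period and group pull opposite ways; the down-group shift dominates (2.55 vs 2.18).
O > C: O lies to the right of C in period 2, so the across-period effect alone puts O higher.
For reference (Pauling): C 2.55, O 3.44, As 2.18.
The highest electronegativity among these belongs to O.

O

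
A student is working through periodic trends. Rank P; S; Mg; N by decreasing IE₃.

Mg > N > S > P

IE_3 is the cost of taking one more electron from the +2 cation: P²⁺ still has 3 valence electrons; S²⁺ still has 4 valence electrons; Mg²⁺ is the bare [Ne] core; N²⁺ still has 3 valence electrons.
Breaking into a closed-shell core is much more expensive than removing a leftover valence electron — Mg has the largest IE_3 here.
Valence configurations: P²⁺ [Ne]3s²3p¹, S²⁺ [Ne]3s²3p², N²⁺ [He]2s²2p¹.
The numbers (kJ/mol): P 2914, S 3357, Mg 7733, N 4578.
Hence IE_3: P < S < N < Mg.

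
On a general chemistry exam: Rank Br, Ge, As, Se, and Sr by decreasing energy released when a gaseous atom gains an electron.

Br > Se > Ge > As > Sr

Ge is in period 4, group 14; As is in period 4, group 15; Se is in period 4, group 16; Br is in period 4, group 17; Sr is in period 5, group 2.
EA tends to increase across a period and decrease down a group, though the pattern is less regular than for IE or radius.
Here both period and group differ, so the two effects have to be weighed against each other.
As > Sr: both effects reinforce here, so As is clearly the higher of the two.
Ge > As: this pair runs against the simple trend — see the exception note.
Se > Ge: both are in period 4; the period trend gives Se the larger value.
Br > Se: Br lies to the right of Se in period 4, so the across-period effect alone puts Br higher.
Note the exception: Ge has a higher electron affinity than As, contrary to the simple trend — adding an electron to As's half-filled 4p³ is unfavourable, so Ge (4p²) has the more exothermic EA.
For reference (kJ/mol): Ge 119, As 78, Se 195, Br 325, Sr 5.
So from highest to lowest: Br > Se > Ge > As > Sr.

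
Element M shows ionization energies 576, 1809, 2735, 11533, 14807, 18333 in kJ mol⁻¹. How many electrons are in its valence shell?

3

Look for the largest jump between consecutive ionization energies: IE4/IE3 ≈ 4.2, far larger than any earlier ratio.
That jump marks the point where a core electron is being removed. So the atom has 3 valence electrons.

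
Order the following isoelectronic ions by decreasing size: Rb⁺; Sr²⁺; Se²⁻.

Se²⁻ > Rb⁺ > Sr²⁺

All of these have 36 electrons, so size is governed by nuclear charge alone: the more protons, the stronger the pull on the same electron cloud, and the smaller the ion.
Nuclear charges: Sr²⁺ (Z=38), Rb⁺ (Z=37), Se²⁻ (Z=34).
Largest to smallest: Se²⁻ > Rb⁺ > Sr²⁺.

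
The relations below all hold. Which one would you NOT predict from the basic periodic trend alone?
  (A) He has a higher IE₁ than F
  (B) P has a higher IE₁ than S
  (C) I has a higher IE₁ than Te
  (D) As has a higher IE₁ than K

The general trend: IE₁ increases across a period and decreases down a group.
(A) He (period 1, group 18) vs F (period 2, group 17): the stated order agrees with the simple trend.
(B) P (period 3, group 15) vs S (period 3, group 16): the stated order contradicts the simple trend.
(C) I (period 5, group 17) vs Te (period 5, group 16): the stated order agrees with the simple trend.
(D) As (period 4, group 15) vs K (period 4, group 1): the stated order agrees with the simple trend.
The exception is (B): S (3p⁴) ionizes more easily than half-filled P (3p³) because the paired 3p electron in S is pushed out by e⁻–e⁻ repulsion.

(B)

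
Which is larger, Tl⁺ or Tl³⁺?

Both ions have Z = 81 protons, but Tl³⁺ has lost more electrons, so its remaining electrons feel a larger effective nuclear charge per electron and are pulled in more tightly.
Higher positive charge → smaller ion, so Tl⁺ > Tl³⁺.

Tl⁺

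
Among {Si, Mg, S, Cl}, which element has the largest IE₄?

IE_4 is the cost of taking one more electron from the +3 cation: Si³⁺ still has 1 valence electron; Mg³⁺ is already 1 electron into the core; S³⁺ still has 3 valence electrons; Cl³⁺ still has 4 valence electrons.
Core electrons are held far more tightly than valence electrons, so Mg tops the IE_4 order.
Valence configurations: Si³⁺ [Ne]3s¹, S³⁺ [Ne]3s²3p¹, Cl³⁺ [Ne]3s²3p².
Approximate IE_4 values (kJ/mol): Si 4356, Mg 10543, S 4556, Cl 5159.
Putting it together, IE_4: Si < S < Cl < Mg.

Mg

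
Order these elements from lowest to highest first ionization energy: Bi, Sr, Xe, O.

O is in period 2, group 16; Sr is in period 5, group 2; Xe is in period 5, group 18; Bi is in period 6, group 15.
IE₁ increases left→right with effective nuclear charge and decreases top→bottom as the valence shell moves farther out.
These span different periods and groups, so the two trends combine.
Bi > Sr: the two effects oppose for this pair; the across-period effect wins (703 vs 550 kJ/mol).
Xe > Bi: relative to Bi, both the across-period and down-group shifts push Xe's first ionization energy up.
O > Xe: the two effects oppose for this pair; the down-group effect wins (1314 vs 1170 kJ/mol).
Tabulated first ionization energy (kJ/mol): O 1314, Sr 550, Xe 1170, Bi 703.
So from lowest to highest: Sr < Bi < Xe < O.

Sr, Bi, Xe, O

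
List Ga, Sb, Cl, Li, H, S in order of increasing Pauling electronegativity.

Li, Ga, Sb, H, S, Cl

H is in period 1, group 1; Li is in period 2, group 1; S is in period 3, group 16; Cl is in period 3, group 17; Ga is in period 4, group 13; Sb is in period 5, group 15.
Electronegativity increases across a period and decreases down a group, tracking effective nuclear charge and atomic size.
Neither a single period nor a single group — weigh both effects.
Ga > Li: the two effects oppose for this pair; the across-period effect wins (1.81 vs 0.98).
Sb > Ga: the two effects oppose for this pair; the across-period effect wins (2.05 vs 1.81).
H > Sb: period and group pull opposite ways; the down-group shift dominates (2.20 vs 2.05).
S > H: the two effects oppose for this pair; the across-period effect wins (2.58 vs 2.20).
Cl > S: both are in period 3; the period trend gives Cl the larger value.
Approximate values (Pauling): H 2.20, Li 0.98, S 2.58, Cl 3.16, Ga 1.81, Sb 2.05.
So from lowest to highest: Li < Ga < Sb < H < S < Cl.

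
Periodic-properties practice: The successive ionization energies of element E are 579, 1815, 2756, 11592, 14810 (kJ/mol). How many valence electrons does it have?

3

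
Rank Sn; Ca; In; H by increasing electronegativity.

H is in period 1, group 1; Ca is in period 4, group 2; In is in period 5, group 13; Sn is in period 5, group 14.
EN rises left→right (higher Z_eff, smaller atoms) and falls top→bottom (larger, more shielded atoms).
Here both period and group differ, so the two effects have to be weighed against each other.
In > Ca: the two effects oppose for this pair; the across-period effect wins (1.78 vs 1.00).
Sn > In: Sn lies to the right of In in period 5, so the across-period effect alone puts Sn higher.
H > Sn: the two effects oppose for this pair; the down-group effect wins (2.20 vs 1.96).
Approximate values (Pauling): H 2.20, Ca 1.00, In 1.78, Sn 1.96.
So from lowest to highest: Ca < In < Sn < H.

Ca < In < Sn < H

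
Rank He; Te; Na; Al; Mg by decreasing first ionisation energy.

He > Te > Mg > Al > Na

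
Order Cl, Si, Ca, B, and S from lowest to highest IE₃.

Si < S < B < Cl < Ca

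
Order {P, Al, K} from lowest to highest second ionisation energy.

Consider each +1 ion: P⁺ still has 4 valence electrons; Al⁺ still has 2 valence electrons; K⁺ is the bare [Ar] core.
Breaking into a closed-shell core is much more expensive than removing a leftover valence electron — K has the largest IE_2 here.
Valence configurations: P⁺ [Ne]3s²3p², Al⁺ [Ne]3s².
The numbers (kJ/mol): P 1907, Al 1817, K 3052.
Putting it together, IE_2: Al < P < K.

Al < P < K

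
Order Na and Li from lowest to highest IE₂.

Na < Li

After 1 electron has been removed, what remains? Na⁺ is the bare [Ne] core; Li⁺ is the bare [He] core.
All of these are removing an electron from a noble-gas core or deeper; the smaller core (lower principal quantum number) is held far more tightly, and within a period the higher nuclear charge binds the same core more tightly.
Tabulated IE_2 (kJ/mol): Na 4562, Li 7298.
Putting it together, IE_2: Na < Li.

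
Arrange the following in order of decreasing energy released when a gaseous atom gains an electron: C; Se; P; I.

I > Se > C > P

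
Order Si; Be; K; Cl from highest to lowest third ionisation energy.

After 2 electrons have been removed, what remains? Si²⁺ still has 2 valence electrons; Be²⁺ is the bare [He] core; K²⁺ is already 1 electron into the core; Cl²⁺ still has 5 valence electrons.
Pulling an electron out of a noble-gas core costs far more than removing a remaining valence electron, so K and Be sit at the high end of IE_3.
Valence configurations: Si²⁺ [Ne]3s², Cl²⁺ [Ne]3s²3p³.
Tabulated IE_3 (kJ/mol): Si 3232, Be 14849, K 4420, Cl 3822.
Hence IE_3: Si < Cl < K < Be.

Be > K > Cl > Si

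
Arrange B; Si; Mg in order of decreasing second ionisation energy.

IE_2 is the cost of taking one more electron from the +1 cation: B⁺ still has 2 valence electrons; Si⁺ still has 3 valence electrons; Mg⁺ still has 1 valence electron.
All are still removing valence electrons, so compare the +1 ions as you would atoms: IE_2 generally rises across a period (higher Z_eff) and falls down a group (larger shell), subject to the usual subshell exceptions.
Valence configurations: B⁺ [He]2s², Si⁺ [Ne]3s²3p¹, Mg⁺ [Ne]3s¹.
Tabulated IE_2 (kJ/mol): B 2427, Si 1577, Mg 1451.
Hence IE_2: Mg < Si < B.

B > Si > Mg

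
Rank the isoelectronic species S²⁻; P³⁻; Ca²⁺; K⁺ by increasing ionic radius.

All of these have 18 electrons, so size is governed by nuclear charge alone: the more protons, the stronger the pull on the same electron cloud, and the smaller the ion.
Nuclear charges: Ca²⁺ (Z=20), K⁺ (Z=19), S²⁻ (Z=16), P³⁻ (Z=15).
Smallest to largest: Ca²⁺ < K⁺ < S²⁻ < P³⁻.

Ca²⁺, K⁺, S²⁻, P³⁻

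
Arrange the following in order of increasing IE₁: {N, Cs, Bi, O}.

Cs, Bi, O, N

N is in period 2, group 15; O is in period 2, group 16; Cs is in period 6, group 1; Bi is in period 6, group 15.
First ionization energy rises across a period (greater Z_eff holds electrons more tightly) and falls down a group (valence electrons are farther from the nucleus).
Here both period and group differ, so the two effects have to be weighed against each other.
Bi > Cs: Bi lies to the right of Cs in period 6, so the across-period effect alone puts Bi higher.
O > Bi: both effects reinforce here, so O is clearly the higher of the two.
N > O: this pair runs against the simple trend — see the exception note.
Note the exception: N has a higher first ionization energy than O, contrary to the simple trend — pairing an electron in O's 2p⁴ costs repulsion energy, so O ionizes more easily than half-filled N (2p³).
For reference (kJ/mol): N 1402, O 1314, Cs 376, Bi 703.
So from lowest to highest: Cs < Bi < O < N.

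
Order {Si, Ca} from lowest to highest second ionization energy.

Ca < Si

IE_2 is the cost of taking one more electron from the +1 cation: Si⁺ still has 3 valence electrons; Ca⁺ still has 1 valence electron.
All are still removing valence electrons, so compare the +1 ions as you would atoms: IE_2 generally rises across a period (higher Z_eff) and falls down a group (larger shell), subject to the usual subshell exceptions.
Valence configurations: Si⁺ [Ne]3s²3p¹, Ca⁺ [Ar]4s¹.
Approximate IE_2 values (kJ/mol): Si 1577, Ca 1145.
Overall IE_2 order: Ca < Si.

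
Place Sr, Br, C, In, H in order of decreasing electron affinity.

H is in period 1, group 1; C is in period 2, group 14; Br is in period 4, group 17; Sr is in period 5, group 2; In is in period 5, group 13.
Adding an electron releases more energy for atoms nearer the top right (short of the noble gases).
Neither a single period nor a single group — weigh both effects.
In > Sr: both are in period 5; the period trend gives In the larger value.
H > In: the two effects oppose for this pair; the down-group effect wins (73 vs 29 kJ/mol).
C > H: the two effects oppose for this pair; the across-period effect wins (122 vs 73 kJ/mol).
Br > C: period and group pull opposite ways; the across-period shift dominates (325 vs 122 kJ/mol).
Approximate values (kJ/mol): H 73, C 122, Br 325, Sr 5, In 29.
So from highest to lowest: Br > C > H > In > Sr.

Br, C, H, In, Sr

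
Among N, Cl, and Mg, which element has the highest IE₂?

N

The second ionization energy removes an electron from the +1 ion. For each element: N⁺ still has 4 valence electrons; Cl⁺ still has 6 valence electrons; Mg⁺ still has 1 valence electron.
All are still removing valence electrons, so compare the +1 ions as you would atoms: IE_2 generally rises across a period (higher Z_eff) and falls down a group (larger shell), subject to the usual subshell exceptions.
Valence configurations: N⁺ [He]2s²2p², Cl⁺ [Ne]3s²3p⁴, Mg⁺ [Ne]3s¹.
The numbers (kJ/mol): N 2856, Cl 2298, Mg 1451.
Hence IE_2: Mg < Cl < N.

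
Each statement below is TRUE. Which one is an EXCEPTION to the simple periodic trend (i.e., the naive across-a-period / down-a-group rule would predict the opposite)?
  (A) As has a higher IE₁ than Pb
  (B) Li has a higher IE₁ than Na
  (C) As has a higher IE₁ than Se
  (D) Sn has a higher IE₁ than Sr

The general trend: IE₁ increases across a period and decreases down a group.
(A) As (period 4, group 15) vs Pb (period 6, group 14): the stated order agrees with the simple trend.
(B) Li (period 2, group 1) vs Na (period 3, group 1): the stated order agrees with the simple trend.
(C) As (period 4, group 15) vs Se (period 4, group 16): the stated order contradicts the simple trend.
(D) Sn (period 5, group 14) vs Sr (period 5, group 2): the stated order agrees with the simple trend.
The exception is (C): Se (4p⁴) ionizes more easily than half-filled As (4p³).

(C)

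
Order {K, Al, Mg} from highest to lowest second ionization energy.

IE_2 is the cost of taking one more electron from the +1 cation: K⁺ is the bare [Ar] core; Al⁺ still has 2 valence electrons; Mg⁺ still has 1 valence electron.
Core electrons are held far more tightly than valence electrons, so K tops the IE_2 order.
Valence configurations: Al⁺ [Ne]3s², Mg⁺ [Ne]3s¹.
The numbers (kJ/mol): K 3052, Al 1817, Mg 1451.
Hence IE_2: Mg < Al < K.

K > Al > Mg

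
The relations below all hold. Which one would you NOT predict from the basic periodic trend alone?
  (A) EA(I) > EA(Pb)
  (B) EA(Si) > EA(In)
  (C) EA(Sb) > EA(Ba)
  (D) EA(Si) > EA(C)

The general trend: electron affinity increases across a period and decreases down a group.
(A) I (period 5, group 17) vs Pb (period 6, group 14): the stated order agrees with the simple trend.
(B) Si (period 3, group 14) vs In (period 5, group 13): the stated order agrees with the simple trend.
(C) Sb (period 5, group 15) vs Ba (period 6, group 2): the stated order agrees with the simple trend.
(D) Si (period 3, group 14) vs C (period 2, group 14): the stated order contradicts the simple trend.
The exception is (D): Si's larger, more diffuse 3p orbitals accept an added electron slightly more readily than C's compact 2p.

(D)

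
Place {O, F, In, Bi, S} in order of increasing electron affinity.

In < Bi < O < S < F

O is in period 2, group 16; F is in period 2, group 17; S is in period 3, group 16; In is in period 5, group 13; Bi is in period 6, group 15.
Atoms with high Z_eff and room in the valence shell (especially the halogens) have the most exothermic electron affinities.
Neither a single period nor a single group — weigh both effects.
Bi > In: the two effects oppose for this pair; the across-period effect wins (91 vs 29 kJ/mol).
O > Bi: relative to Bi, both the across-period and down-group shifts push O's electron affinity up.
S > O: this pair runs against the simple trend — see the exception note.
F > S: both effects reinforce here, so F is clearly the higher of the two.
Note the exception: S has a higher electron affinity than O, contrary to the simple trend — the compact 2p subshell of O repels the added electron more than S's larger 3p does.
For reference (kJ/mol): O 141, F 328, S 200, In 29, Bi 91.
So from lowest to highest: In < Bi < O < S < F.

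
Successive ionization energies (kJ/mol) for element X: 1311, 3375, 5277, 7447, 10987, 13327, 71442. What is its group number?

Group 16

Look for the largest jump between consecutive ionization energies: IE7/IE6 ≈ 5.4, far larger than any earlier ratio.
That jump marks the point where a core electron is being removed. So the atom has 6 valence electrons.
A main-group element with 6 valence electrons is in group 16.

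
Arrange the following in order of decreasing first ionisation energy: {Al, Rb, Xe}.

Al is in period 3, group 13; Rb is in period 5, group 1; Xe is in period 5, group 18.
First ionization energy rises across a period (greater Z_eff holds electrons more tightly) and falls down a group (valence electrons are farther from the nucleus).
Here both period and group differ, so the two effects have to be weighed against each other.
Al > Rb: both effects reinforce here, so Al is clearly the higher of the two.
Xe > Al: period and group pull opposite ways; the across-period shift dominates (1170 vs 578 kJ/mol).
For reference (kJ/mol): Al 578, Rb 403, Xe 1170.
So from highest to lowest: Xe > Al > Rb.

Xe, Al, Rb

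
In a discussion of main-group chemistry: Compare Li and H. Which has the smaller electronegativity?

H is in period 1, group 1; Li is in period 2, group 1.
Atoms toward the upper right of the periodic table pull bonding electrons most strongly.
All are in group 1, so electronegativity increases up the group.
So Li has the smaller electronegativity (Li < H).

Li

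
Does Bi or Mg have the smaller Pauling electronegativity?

Mg

Mg is in period 3, group 2; Bi is in period 6, group 15.
Electronegativity increases across a period and decreases down a group, tracking effective nuclear charge and atomic size.
These span different periods and groups, so the two trends combine.
Bi > Mg: the two effects oppose for this pair; the across-period effect wins (2.02 vs 1.31).
For reference (Pauling): Mg 1.31, Bi 2.02.
So Mg has the smaller Pauling electronegativity (Mg < Bi).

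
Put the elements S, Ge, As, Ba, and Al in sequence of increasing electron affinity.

Ba < Al < As < Ge < S

Al is in period 3, group 13; S is in period 3, group 16; Ge is in period 4, group 14; As is in period 4, group 15; Ba is in period 6, group 2.
Electron affinity generally becomes more exothermic across a period toward the halogens and less exothermic down a group.
These span different periods and groups, so the two trends combine.
Al > Ba: relative to Ba, both the across-period and down-group shifts push Al's electron affinity up.
As > Al: the two effects oppose for this pair; the across-period effect wins (78 vs 42 kJ/mol).
Ge > As: this pair runs against the simple trend — see the exception note.
S > Ge: relative to Ge, both the across-period and down-group shifts push S's electron affinity up.
Note the exception: Ge has a higher electron affinity than As, contrary to the simple trend — adding an electron to As's half-filled 4p³ is unfavourable, so Ge (4p²) has the more exothermic EA.
Approximate values (kJ/mol): Al 42, S 200, Ge 119, As 78, Ba 14.
So from lowest to highest: Ba < Al < As < Ge < S.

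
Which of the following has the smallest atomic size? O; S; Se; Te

O

O is in period 2, group 16; S is in period 3, group 16; Se is in period 4, group 16; Te is in period 5, group 16.
Radius decreases left→right (rising Z_eff, same n) and increases top→bottom (higher n).
All are in group 16, so atomic radius increases down the group.
The smallest atomic size among these belongs to O.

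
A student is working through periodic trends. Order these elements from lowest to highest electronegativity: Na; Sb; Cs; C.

C is in period 2, group 14; Na is in period 3, group 1; Sb is in period 5, group 15; Cs is in period 6, group 1.
Smaller atoms with higher effective nuclear charge are more electronegative.
Neither a single period nor a single group — weigh both effects.
Na > Cs: they share group 1; the group trend gives Na the larger value.
Sb > Na: period and group pull opposite ways; the across-period shift dominates (2.05 vs 0.93).
C > Sb: period and group pull opposite ways; the down-group shift dominates (2.55 vs 2.05).
For reference (Pauling): C 2.55, Na 0.93, Sb 2.05, Cs 0.79.
So from lowest to highest: Cs < Na < Sb < C.

Cs < Na < Sb < C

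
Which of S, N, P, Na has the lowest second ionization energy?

P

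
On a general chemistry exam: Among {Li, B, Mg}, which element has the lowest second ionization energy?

After 1 electron has been removed, what remains? Li⁺ is the bare [He] core; B⁺ still has 2 valence electrons; Mg⁺ still has 1 valence electron.
Core electrons are held far more tightly than valence electrons, so Li tops the IE_2 order.
Valence configurations: B⁺ [He]2s², Mg⁺ [Ne]3s¹.
Approximate IE_2 values (kJ/mol): Li 7298, B 2427, Mg 1451.
So the second ionization energies run Mg < B < Li.

Mg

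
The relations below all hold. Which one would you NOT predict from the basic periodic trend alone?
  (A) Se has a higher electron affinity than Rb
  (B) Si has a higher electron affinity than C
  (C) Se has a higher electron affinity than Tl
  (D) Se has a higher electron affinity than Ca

The general trend: electron affinity increases across a period and decreases down a group.
(A) Se (period 4, group 16) vs Rb (period 5, group 1): the stated order agrees with the simple trend.
(B) Si (period 3, group 14) vs C (period 2, group 14): the stated order contradicts the simple trend.
(C) Se (period 4, group 16) vs Tl (period 6, group 13): the stated order agrees with the simple trend.
(D) Se (period 4, group 16) vs Ca (period 4, group 2): the stated order agrees with the simple trend.
The exception is (B): Si's larger, more diffuse 3p orbitals accept an added electron slightly more readily than C's compact 2p.

(B)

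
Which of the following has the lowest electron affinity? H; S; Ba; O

Ba

H is in period 1, group 1; O is in period 2, group 16; S is in period 3, group 16; Ba is in period 6, group 2.
EA tends to increase across a period and decrease down a group, though the pattern is less regular than for IE or radius.
Neither a single period nor a single group — weigh both effects.
H > Ba: the two effects oppose for this pair; the down-group effect wins (73 vs 14 kJ/mol).
O > H: the two effects oppose for this pair; the across-period effect wins (141 vs 73 kJ/mol).
S > O: this pair runs against the simple trend — see the exception note.
Note the exception: S has a higher electron affinity than O, contrary to the simple trend — the compact 2p subshell of O repels the added electron more than S's larger 3p does.
Tabulated electron affinity (kJ/mol): H 73, O 141, S 200, Ba 14.
The lowest electron affinity among these belongs to Ba.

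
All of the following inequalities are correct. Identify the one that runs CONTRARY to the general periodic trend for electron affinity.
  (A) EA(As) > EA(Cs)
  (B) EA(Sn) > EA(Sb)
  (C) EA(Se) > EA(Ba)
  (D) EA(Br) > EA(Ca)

The general trend: electron affinity increases across a period and decreases down a group.
(A) As (period 4, group 15) vs Cs (period 6, group 1): the stated order agrees with the simple trend.
(B) Sn (period 5, group 14) vs Sb (period 5, group 15): the stated order contradicts the simple trend.
(C) Se (period 4, group 16) vs Ba (period 6, group 2): the stated order agrees with the simple trend.
(D) Br (period 4, group 17) vs Ca (period 4, group 2): the stated order agrees with the simple trend.
The exception is (B): adding an electron to Sb's half-filled 5p³ is unfavourable, so Sn has the more exothermic EA.

(B)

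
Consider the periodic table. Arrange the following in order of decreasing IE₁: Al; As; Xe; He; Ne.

He, Ne, Xe, As, Al

He is in period 1, group 18; Ne is in period 2, group 18; Al is in period 3, group 13; As is in period 4, group 15; Xe is in period 5, group 18.
First ionization energy rises across a period (greater Z_eff holds electrons more tightly) and falls down a group (valence electrons are farther from the nucleus).
These span different periods and groups, so the two trends combine.
As > Al: period and group pull opposite ways; the across-period shift dominates (947 vs 578 kJ/mol).
Xe > As: period and group pull opposite ways; the across-period shift dominates (1170 vs 947 kJ/mol).
Ne > Xe: they share group 18; the group trend gives Ne the larger value.
He > Ne: they share group 18; the group trend gives He the larger value.
For reference (kJ/mol): He 2372, Ne 2081, Al 578, As 947, Xe 1170.
So from highest to lowest: He > Ne > Xe > As > Al.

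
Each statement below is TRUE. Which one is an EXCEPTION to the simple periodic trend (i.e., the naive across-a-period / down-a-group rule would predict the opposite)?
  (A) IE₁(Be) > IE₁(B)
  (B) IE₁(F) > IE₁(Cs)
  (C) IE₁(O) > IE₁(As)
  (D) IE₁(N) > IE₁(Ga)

(A)

The general trend: first ionisation energy increases across a period and decreases down a group.
(A) Be (period 2, group 2) vs B (period 2, group 13): the stated order contradicts the simple trend.
(B) F (period 2, group 17) vs Cs (period 6, group 1): the stated order agrees with the simple trend.
(C) O (period 2, group 16) vs As (period 4, group 15): the stated order agrees with the simple trend.
(D) N (period 2, group 15) vs Ga (period 4, group 13): the stated order agrees with the simple trend.
The exception is (A): removing B's lone 2p electron is easier than breaking Be's filled 2s².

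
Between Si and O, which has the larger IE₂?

The second ionization energy removes an electron from the +1 ion. For each element: Si⁺ still has 3 valence electrons; O⁺ still has 5 valence electrons.
All are still removing valence electrons, so compare the +1 ions as you would atoms: IE_2 generally rises across a period (higher Z_eff) and falls down a group (larger shell), subject to the usual subshell exceptions.
Valence configurations: Si⁺ [Ne]3s²3p¹, O⁺ [He]2s²2p³.
Tabulated IE_2 (kJ/mol): Si 1577, O 3388.
Hence IE_2: Si < O.

O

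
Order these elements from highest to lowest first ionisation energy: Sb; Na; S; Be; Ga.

S > Be > Sb > Ga > Na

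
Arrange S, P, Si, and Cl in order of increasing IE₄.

The fourth ionization energy removes an electron from the +3 ion. For each element: S³⁺ still has 3 valence electrons; P³⁺ still has 2 valence electrons; Si³⁺ still has 1 valence electron; Cl³⁺ still has 4 valence electrons.
All are still removing valence electrons, so compare the +3 ions as you would atoms: IE_4 generally rises across a period (higher Z_eff) and falls down a group (larger shell), subject to the usual subshell exceptions.
Valence configurations: S³⁺ [Ne]3s²3p¹, P³⁺ [Ne]3s², Si³⁺ [Ne]3s¹, Cl³⁺ [Ne]3s²3p².
S³⁺ loses a lone 3p electron whereas P³⁺ must break into a filled 3s² pair, so IE_4(P) > IE_4(S) even though S has the higher nuclear charge.
Approximate IE_4 values (kJ/mol): S 4556, P 4964, Si 4356, Cl 5159.
Overall IE_4 order: Si < S < P < Cl.

Si < S < P < Cl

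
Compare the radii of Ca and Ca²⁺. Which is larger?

Ca

Forming Ca²⁺ removes 2 electrons from Ca. Fewer electrons for the same nuclear charge means less shielding and a higher Z_eff on the remaining electrons, and for main-group metals the entire outer shell is lost.
A cation is smaller than its parent atom: Ca²⁺ < Ca.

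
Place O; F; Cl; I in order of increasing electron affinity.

O < I < F < Cl

Atoms with high Z_eff and room in the valence shell (especially the halogens) have the most exothermic electron affinities.
Neither a single period nor a single group — weigh both effects.
I > O: period and group pull opposite ways; the across-period shift dominates (295 vs 141 kJ/mol).
F > I: they share group 17; the group trend gives F the larger value.
Cl > F: this pair runs against the simple trend — see the exception note.
Note the exception: Cl has a higher electron affinity than F, contrary to the simple trend — F's small 2p subshell makes the incoming electron feel strong e⁻–e⁻ repulsion, so Cl actually releases more energy on gaining an electron.
For reference (kJ/mol): O 141, F 328, Cl 349, I 295.
So from lowest to highest: O < I < F < Cl.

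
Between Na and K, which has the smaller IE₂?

The second ionization energy removes an electron from the +1 ion. For each element: Na⁺ is the bare [Ne] core; K⁺ is the bare [Ar] core.
All of these are removing an electron from a noble-gas core or deeper; the smaller core (lower principal quantum number) is held far more tightly, and within a period the higher nuclear charge binds the same core more tightly.
Approximate IE_2 values (kJ/mol): Na 4562, K 3052.
So the second ionization energies run K < Na.

K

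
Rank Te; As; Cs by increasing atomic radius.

Moving right in a period, electrons are added to the same shell under a stronger nuclear pull, so atoms get smaller; moving down, a new shell is opened and atoms get larger.
Here both period and group differ, so the two effects have to be weighed against each other.
Te > As: period and group pull opposite ways; the down-group shift dominates (136 vs 121 pm).
Cs > Te: relative to Te, both the across-period and down-group shifts push Cs's atomic radius up.
Approximate values (pm): As 121, Te 136, Cs 232.
So from smallest to largest: As < Te < Cs.

As < Te < Cs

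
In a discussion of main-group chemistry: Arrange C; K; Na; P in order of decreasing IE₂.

Consider each +1 ion: C⁺ still has 3 valence electrons; K⁺ is the bare [Ar] core; Na⁺ is the bare [Ne] core; P⁺ still has 4 valence electrons.
Breaking into a closed-shell core is much more expensive than removing a leftover valence electron — K and Na have the largest IE_2 here.
Valence configurations: C⁺ [He]2s²2p¹, P⁺ [Ne]3s²3p².
Approximate IE_2 values (kJ/mol): C 2353, K 3052, Na 4562, P 1907.
Putting it together, IE_2: P < C < K < Na.

Na, K, C, P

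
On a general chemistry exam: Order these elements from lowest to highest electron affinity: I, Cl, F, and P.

Atoms with high Z_eff and room in the valence shell (especially the halogens) have the most exothermic electron affinities.
Neither a single period nor a single group — weigh both effects.
I > P: the two effects oppose for this pair; the across-period effect wins (295 vs 72 kJ/mol).
F > I: they share group 17; the group trend gives F the larger value.
Cl > F: this pair runs against the simple trend — see the exception note.
Note the exception: Cl has a higher electron affinity than F, contrary to the simple trend — F's small 2p subshell makes the incoming electron feel strong e⁻–e⁻ repulsion, so Cl actually releases more energy on gaining an electron.
Tabulated electron affinity (kJ/mol): F 328, P 72, Cl 349, I 295.
So from lowest to highest: P < I < F < Cl.

P < I < F < Cl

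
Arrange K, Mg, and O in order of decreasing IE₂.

O, K, Mg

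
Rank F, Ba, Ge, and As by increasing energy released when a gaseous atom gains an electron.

F is in period 2, group 17; Ge is in period 4, group 14; As is in period 4, group 15; Ba is in period 6, group 2.
Atoms with high Z_eff and room in the valence shell (especially the halogens) have the most exothermic electron affinities.
Neither a single period nor a single group — weigh both effects.
As > Ba: both effects reinforce here, so As is clearly the higher of the two.
Ge > As: this pair runs against the simple trend — see the exception note.
F > Ge: relative to Ge, both the across-period and down-group shifts push F's electron affinity up.
Note the exception: Ge has a higher electron affinity than As, contrary to the simple trend — adding an electron to As's half-filled 4p³ is unfavourable, so Ge (4p²) has the more exothermic EA.
For reference (kJ/mol): F 328, Ge 119, As 78, Ba 14.
So from lowest to highest: Ba < As < Ge < F.

Ba < As < Ge < F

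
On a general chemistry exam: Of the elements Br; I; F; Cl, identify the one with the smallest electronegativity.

Smaller atoms with higher effective nuclear charge are more electronegative.
All are in group 17, so electronegativity increases up the group.
The smallest electronegativity among these belongs to I.

I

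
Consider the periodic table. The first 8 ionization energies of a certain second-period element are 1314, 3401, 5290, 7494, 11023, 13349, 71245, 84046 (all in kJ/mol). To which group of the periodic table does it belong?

Group 16

Look for the largest jump between consecutive ionization energies: IE7/IE6 ≈ 5.3, far larger than any earlier ratio.
That jump marks the point where a core electron is being removed. So the atom has 6 valence electrons.
A main-group element with 6 valence electrons is in group 16.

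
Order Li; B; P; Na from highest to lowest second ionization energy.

Li > Na > B > P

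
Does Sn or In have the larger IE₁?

Sn

In is in period 5, group 13; Sn is in period 5, group 14.
First ionization energy rises across a period (greater Z_eff holds electrons more tightly) and falls down a group (valence electrons are farther from the nucleus).
All lie in period 5, so first ionization energy increases left to right.
So Sn has the larger IE₁ (Sn > In).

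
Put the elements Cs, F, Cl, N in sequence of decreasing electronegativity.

Atoms toward the upper right of the periodic table pull bonding electrons most strongly.
These span different periods and groups, so the two trends combine.
N > Cs: both effects reinforce here, so N is clearly the higher of the two.
Cl > N: the two effects oppose for this pair; the across-period effect wins (3.16 vs 3.04).
F > Cl: F sits above Cl in group 17, so the down-group effect alone puts F higher.
For reference (Pauling): N 3.04, F 3.98, Cl 3.16, Cs 0.79.
So from highest to lowest: F > Cl > N > Cs.

F, Cl, N, Cs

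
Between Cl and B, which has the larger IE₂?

After 1 electron has been removed, what remains? Cl⁺ still has 6 valence electrons; B⁺ still has 2 valence electrons.
All are still removing valence electrons, so compare the +1 ions as you would atoms: IE_2 generally rises across a period (higher Z_eff) and falls down a group (larger shell), subject to the usual subshell exceptions.
Valence configurations: Cl⁺ [Ne]3s²3p⁴, B⁺ [He]2s².
Approximate IE_2 values (kJ/mol): Cl 2298, B 2427.
So the second ionization energies run Cl < B.

B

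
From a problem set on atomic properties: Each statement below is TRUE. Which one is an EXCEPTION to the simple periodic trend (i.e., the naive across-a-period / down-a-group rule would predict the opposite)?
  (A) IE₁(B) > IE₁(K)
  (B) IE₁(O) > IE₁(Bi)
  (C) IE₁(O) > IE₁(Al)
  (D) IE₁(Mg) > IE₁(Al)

(D)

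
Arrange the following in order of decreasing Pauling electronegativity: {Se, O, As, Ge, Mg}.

O, Se, As, Ge, Mg

Electronegativity increases across a period and decreases down a group, tracking effective nuclear charge and atomic size.
Here both period and group differ, so the two effects have to be weighed against each other.
Ge > Mg: the two effects oppose for this pair; the across-period effect wins (2.01 vs 1.31).
As > Ge: both are in period 4; the period trend gives As the larger value.
Se > As: both are in period 4; the period trend gives Se the larger value.
O > Se: they share group 16; the group trend gives O the larger value.
For reference (Pauling): O 3.44, Mg 1.31, Ge 2.01, As 2.18, Se 2.55.
So from highest to lowest: O > Se > As > Ge > Mg.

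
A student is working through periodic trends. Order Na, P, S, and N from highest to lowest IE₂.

The second ionization energy removes an electron from the +1 ion. For each element: Na⁺ is the bare [Ne] core; P⁺ still has 4 valence electrons; S⁺ still has 5 valence electrons; N⁺ still has 4 valence electrons.
Core electrons are held far more tightly than valence electrons, so Na tops the IE_2 order.
Valence configurations: P⁺ [Ne]3s²3p², S⁺ [Ne]3s²3p³, N⁺ [He]2s²2p².
Approximate IE_2 values (kJ/mol): Na 4562, P 1907, S 2252, N 2856.
Overall IE_2 order: P < S < N < Na.

Na > N > S > P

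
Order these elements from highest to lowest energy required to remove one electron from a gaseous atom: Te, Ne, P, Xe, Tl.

Ne > Xe > P > Te > Tl

Ne is in period 2, group 18; P is in period 3, group 15; Te is in period 5, group 16; Xe is in period 5, group 18; Tl is in period 6, group 13.
First ionization energy rises across a period (greater Z_eff holds electrons more tightly) and falls down a group (valence electrons are farther from the nucleus).
Neither a single period nor a single group — weigh both effects.
Te > Tl: relative to Tl, both the across-period and down-group shifts push Te's first ionization energy up.
P > Te: the two effects oppose for this pair; the down-group effect wins (1012 vs 869 kJ/mol).
Xe > P: the two effects oppose for this pair; the across-period effect wins (1170 vs 1012 kJ/mol).
Ne > Xe: Ne sits above Xe in group 18, so the down-group effect alone puts Ne higher.
Approximate values (kJ/mol): Ne 2081, P 1012, Te 869, Xe 1170, Tl 589.
So from highest to lowest: Ne > Xe > P > Te > Tl.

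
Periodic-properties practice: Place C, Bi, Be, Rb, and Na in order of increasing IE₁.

Rb, Na, Bi, Be, C

Be is in period 2, group 2; C is in period 2, group 14; Na is in period 3, group 1; Rb is in period 5, group 1; Bi is in period 6, group 15.
IE₁ increases left→right with effective nuclear charge and decreases top→bottom as the valence shell moves farther out.
Here both period and group differ, so the two effects have to be weighed against each other.
Na > Rb: Na sits above Rb in group 1, so the down-group effect alone puts Na higher.
Bi > Na: period and group pull opposite ways; the across-period shift dominates (703 vs 496 kJ/mol).
Be > Bi: period and group pull opposite ways; the down-group shift dominates (900 vs 703 kJ/mol).
C > Be: C lies to the right of Be in period 2, so the across-period effect alone puts C higher.
For reference (kJ/mol): Be 900, C 1086, Na 496, Rb 403, Bi 703.
So from lowest to highest: Rb < Na < Bi < Be < C.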